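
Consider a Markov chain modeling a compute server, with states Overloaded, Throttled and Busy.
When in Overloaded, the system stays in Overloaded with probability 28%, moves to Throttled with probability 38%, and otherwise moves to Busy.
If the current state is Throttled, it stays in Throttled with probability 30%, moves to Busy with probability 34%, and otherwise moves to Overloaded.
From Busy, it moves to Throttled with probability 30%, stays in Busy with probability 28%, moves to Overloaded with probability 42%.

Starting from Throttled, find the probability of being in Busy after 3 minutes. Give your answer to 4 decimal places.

0.3208

Propagate the distribution vector 3 minutes from Throttled.
After 0 minutes: (0.0000, 1.0000, 0.0000)
After 1 minute: (0.3600, 0.3000, 0.3400)
After 2 minutes: (0.3516, 0.3288, 0.3196)
After 3 minutes: (0.3510, 0.3281, 0.3208)
P(in Busy after 3 minutes) = 0.3208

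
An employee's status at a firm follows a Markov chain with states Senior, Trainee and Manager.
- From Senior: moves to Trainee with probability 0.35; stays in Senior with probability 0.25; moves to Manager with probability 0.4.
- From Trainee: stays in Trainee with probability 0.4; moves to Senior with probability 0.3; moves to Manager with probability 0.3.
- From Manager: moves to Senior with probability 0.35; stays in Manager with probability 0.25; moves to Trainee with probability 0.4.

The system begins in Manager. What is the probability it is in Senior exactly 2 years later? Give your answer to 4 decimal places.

Sum over the intermediate state after 1 year:
P = P(Manager→Senior)·P(Senior→Senior) + P(Manager→Trainee)·P(Trainee→Senior) + P(Manager→Manager)·P(Manager→Senior)
  = 0.35×0.25 + 0.4×0.3 + 0.25×0.35
  = 0.0875 + 0.1200 + 0.0875 = 0.2950

0.2950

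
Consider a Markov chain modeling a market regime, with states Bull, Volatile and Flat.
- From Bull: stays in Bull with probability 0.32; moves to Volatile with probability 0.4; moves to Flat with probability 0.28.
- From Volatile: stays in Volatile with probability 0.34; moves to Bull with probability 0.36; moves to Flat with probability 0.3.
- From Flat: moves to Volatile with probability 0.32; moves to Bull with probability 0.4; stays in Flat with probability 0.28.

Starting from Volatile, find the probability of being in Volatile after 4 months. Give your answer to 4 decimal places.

0.3557

Propagate the distribution vector 4 months from Volatile.
After 0 months: (0.0000, 1.0000, 0.0000)
After 1 month: (0.3600, 0.3400, 0.3000)
After 2 months: (0.3576, 0.3556, 0.2868)
After 3 months: (0.3572, 0.3557, 0.2871)
After 4 months: (0.3572, 0.3557, 0.2871)
P(in Volatile after 4 months) = 0.3557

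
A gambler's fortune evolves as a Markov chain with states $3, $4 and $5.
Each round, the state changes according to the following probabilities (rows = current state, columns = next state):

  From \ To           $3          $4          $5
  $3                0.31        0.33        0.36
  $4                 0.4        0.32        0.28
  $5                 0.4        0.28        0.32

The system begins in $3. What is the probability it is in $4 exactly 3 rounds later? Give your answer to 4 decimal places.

Propagate the distribution vector 3 rounds from $3.
After 0 rounds: (1.0000, 0.0000, 0.0000)
After 1 round: (0.3100, 0.3300, 0.3600)
After 2 rounds: (0.3721, 0.3087, 0.3192)
After 3 rounds: (0.3665, 0.3110, 0.3225)
P(in $4 after 3 rounds) = 0.3110

0.3110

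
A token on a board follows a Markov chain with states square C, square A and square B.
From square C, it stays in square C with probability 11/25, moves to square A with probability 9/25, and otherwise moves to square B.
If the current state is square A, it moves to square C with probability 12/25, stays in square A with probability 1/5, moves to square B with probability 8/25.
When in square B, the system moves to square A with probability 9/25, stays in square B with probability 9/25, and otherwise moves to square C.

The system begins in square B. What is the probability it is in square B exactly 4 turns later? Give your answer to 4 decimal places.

0.2829

Propagate the distribution vector 4 turns from square B.
After 0 turns: (0.0000, 0.0000, 1.0000)
After 1 turn: (0.2800, 0.3600, 0.3600)
After 2 turns: (0.3968, 0.3024, 0.3008)
After 3 turns: (0.4040, 0.3116, 0.2844)
After 4 turns: (0.4070, 0.3101, 0.2829)
P(in square B after 4 turns) = 0.2829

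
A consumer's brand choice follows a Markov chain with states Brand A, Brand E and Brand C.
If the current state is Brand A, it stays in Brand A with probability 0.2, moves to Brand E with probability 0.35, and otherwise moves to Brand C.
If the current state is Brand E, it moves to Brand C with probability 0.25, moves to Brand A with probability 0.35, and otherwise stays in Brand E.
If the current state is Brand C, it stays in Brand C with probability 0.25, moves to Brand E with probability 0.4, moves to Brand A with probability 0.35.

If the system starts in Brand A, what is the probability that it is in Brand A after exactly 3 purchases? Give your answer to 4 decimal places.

Propagate the distribution vector 3 purchases from Brand A.
After 0 purchases: (1.0000, 0.0000, 0.0000)
After 1 purchase: (0.2000, 0.3500, 0.4500)
After 2 purchases: (0.3200, 0.3900, 0.2900)
After 3 purchases: (0.3020, 0.3840, 0.3140)
P(in Brand A after 3 purchases) = 0.3020

0.3020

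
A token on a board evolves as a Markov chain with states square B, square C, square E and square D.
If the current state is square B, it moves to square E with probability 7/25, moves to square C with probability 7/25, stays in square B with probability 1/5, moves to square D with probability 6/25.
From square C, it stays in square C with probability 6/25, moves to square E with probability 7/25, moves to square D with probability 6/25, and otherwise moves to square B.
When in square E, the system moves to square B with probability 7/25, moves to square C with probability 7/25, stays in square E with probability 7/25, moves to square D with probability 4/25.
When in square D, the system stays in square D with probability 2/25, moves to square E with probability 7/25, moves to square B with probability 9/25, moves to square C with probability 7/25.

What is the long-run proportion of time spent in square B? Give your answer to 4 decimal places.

Let the stationary distribution be π with π = πP and π_1 + π_2 + π_3 + π_4 = 1.
π_1 = 0.2·π_1 + 0.24·π_2 + 0.28·π_3 + 0.36·π_4
π_2 = 0.28·π_1 + 0.24·π_2 + 0.28·π_3 + 0.28·π_4
π_3 = 0.28·π_1 + 0.28·π_2 + 0.28·π_3 + 0.28·π_4
Solving with the normalization constraint gives π = (0.2632, 0.2692, 0.2800, 0.1876).
So the stationary probability of square B is 0.2632.

0.2632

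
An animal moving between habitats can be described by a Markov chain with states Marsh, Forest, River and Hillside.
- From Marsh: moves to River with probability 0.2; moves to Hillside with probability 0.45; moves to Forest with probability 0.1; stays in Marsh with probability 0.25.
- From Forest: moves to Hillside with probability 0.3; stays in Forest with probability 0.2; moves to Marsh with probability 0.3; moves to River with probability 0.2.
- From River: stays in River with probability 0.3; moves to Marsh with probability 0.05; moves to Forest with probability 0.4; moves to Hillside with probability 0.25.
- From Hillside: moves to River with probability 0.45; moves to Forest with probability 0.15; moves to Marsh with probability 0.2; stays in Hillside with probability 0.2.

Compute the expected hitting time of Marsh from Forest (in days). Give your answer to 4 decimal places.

Let t(s) be the expected number of days to first reach Marsh from state s, with t(Marsh) = 0. Conditioning on the first day:
t(Forest) = 1 + 0.2·t(Forest) + 0.2·t(River) + 0.3·t(Hillside)
t(River) = 1 + 0.4·t(Forest) + 0.3·t(River) + 0.25·t(Hillside)
t(Hillside) = 1 + 0.15·t(Forest) + 0.45·t(River) + 0.2·t(Hillside)
Solving: t(Forest) = 4.9876, t(River) = 6.3308, t(Hillside) = 5.7463.
Expected days from Forest to Marsh: 4.9876.

4.9876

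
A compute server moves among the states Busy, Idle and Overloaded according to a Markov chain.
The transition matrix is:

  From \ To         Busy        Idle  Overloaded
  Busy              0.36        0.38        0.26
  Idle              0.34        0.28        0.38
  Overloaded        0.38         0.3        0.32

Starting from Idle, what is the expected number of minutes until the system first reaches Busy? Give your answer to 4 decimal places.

Let t(s) be the expected number of minutes to first reach Busy from state s, with t(Busy) = 0. Conditioning on the first minute:
t(Idle) = 1 + 0.28·t(Idle) + 0.38·t(Overloaded)
t(Overloaded) = 1 + 0.3·t(Idle) + 0.32·t(Overloaded)
Solving: t(Idle) = 2.8222, t(Overloaded) = 2.7157.
Expected minutes from Idle to Busy: 2.8222.

2.8222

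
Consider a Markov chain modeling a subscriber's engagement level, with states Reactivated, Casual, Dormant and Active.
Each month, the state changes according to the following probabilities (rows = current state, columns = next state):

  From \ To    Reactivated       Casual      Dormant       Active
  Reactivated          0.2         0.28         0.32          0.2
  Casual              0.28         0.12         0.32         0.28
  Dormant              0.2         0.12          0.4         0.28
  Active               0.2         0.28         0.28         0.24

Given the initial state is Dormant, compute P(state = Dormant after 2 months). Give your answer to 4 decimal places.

0.3408

Propagate the distribution vector 2 months from Dormant.
After 0 months: (0.0000, 0.0000, 1.0000, 0.0000)
After 1 month: (0.2000, 0.1200, 0.4000, 0.2800)
After 2 months: (0.2096, 0.1968, 0.3408, 0.2528)
P(in Dormant after 2 months) = 0.3408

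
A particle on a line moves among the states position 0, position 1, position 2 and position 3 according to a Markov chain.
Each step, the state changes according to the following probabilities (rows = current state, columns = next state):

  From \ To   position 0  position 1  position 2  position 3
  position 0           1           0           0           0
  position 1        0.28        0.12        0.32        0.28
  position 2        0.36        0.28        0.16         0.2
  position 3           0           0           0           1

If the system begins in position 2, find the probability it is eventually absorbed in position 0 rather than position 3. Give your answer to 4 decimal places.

0.6084

Let h(s) be the probability of absorption at position 0 starting from transient state s. Then h(position 0) = 1 and h(position 3) = 0. By first-step analysis:
h(position 1) = 0.28·1 + 0.12·h(position 1) + 0.32·h(position 2) + 0.28·0
h(position 2) = 0.36·1 + 0.28·h(position 1) + 0.16·h(position 2) + 0.2·0
Solving: h(position 1) = 0.5394, h(position 2) = 0.6084.
Starting from position 2, the probability is 0.6084.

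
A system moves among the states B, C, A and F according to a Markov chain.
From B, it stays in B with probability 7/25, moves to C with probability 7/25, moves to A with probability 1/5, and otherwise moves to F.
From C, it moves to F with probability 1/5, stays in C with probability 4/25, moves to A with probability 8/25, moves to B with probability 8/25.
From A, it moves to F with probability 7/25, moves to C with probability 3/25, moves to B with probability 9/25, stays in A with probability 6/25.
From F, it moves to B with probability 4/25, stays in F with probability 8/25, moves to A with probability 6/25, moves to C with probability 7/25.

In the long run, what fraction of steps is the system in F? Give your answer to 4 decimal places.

0.2622

Let the stationary distribution be π with π = πP and π_1 + π_2 + π_3 + π_4 = 1.
π_1 = 0.28·π_1 + 0.32·π_2 + 0.36·π_3 + 0.16·π_4
π_2 = 0.28·π_1 + 0.16·π_2 + 0.12·π_3 + 0.28·π_4
π_3 = 0.2·π_1 + 0.32·π_2 + 0.24·π_3 + 0.24·π_4
Solving with the normalization constraint gives π = (0.2768, 0.2148, 0.2461, 0.2622).
So the stationary probability of F is 0.2622.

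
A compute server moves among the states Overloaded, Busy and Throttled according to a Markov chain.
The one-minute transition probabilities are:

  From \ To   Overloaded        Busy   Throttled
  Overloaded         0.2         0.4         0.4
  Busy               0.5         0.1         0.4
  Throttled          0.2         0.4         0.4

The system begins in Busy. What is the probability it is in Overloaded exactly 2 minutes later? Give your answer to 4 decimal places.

0.2300

Sum over the intermediate state after 1 minute:
P = P(Busy→Overloaded)·P(Overloaded→Overloaded) + P(Busy→Busy)·P(Busy→Overloaded) + P(Busy→Throttled)·P(Throttled→Overloaded)
  = 0.5×0.2 + 0.1×0.5 + 0.4×0.2
  = 0.1000 + 0.0500 + 0.0800 = 0.2300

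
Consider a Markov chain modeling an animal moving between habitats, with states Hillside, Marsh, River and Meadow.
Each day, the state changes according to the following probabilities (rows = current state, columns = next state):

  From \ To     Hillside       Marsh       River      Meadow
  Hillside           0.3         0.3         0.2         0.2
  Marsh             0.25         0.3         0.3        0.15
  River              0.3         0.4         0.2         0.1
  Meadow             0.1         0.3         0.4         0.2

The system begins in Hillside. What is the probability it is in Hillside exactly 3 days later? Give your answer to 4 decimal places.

Propagate the distribution vector 3 days from Hillside.
After 0 days: (1.0000, 0.0000, 0.0000, 0.0000)
After 1 day: (0.3000, 0.3000, 0.2000, 0.2000)
After 2 days: (0.2450, 0.3200, 0.2700, 0.1650)
After 3 days: (0.2510, 0.3270, 0.2650, 0.1570)
P(in Hillside after 3 days) = 0.2510

0.2510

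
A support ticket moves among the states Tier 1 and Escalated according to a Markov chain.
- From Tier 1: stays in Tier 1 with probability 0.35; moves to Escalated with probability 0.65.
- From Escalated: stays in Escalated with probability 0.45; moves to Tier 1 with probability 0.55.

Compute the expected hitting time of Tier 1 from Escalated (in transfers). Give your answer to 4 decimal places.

1.8182

Let t(s) be the expected number of transfers to first reach Tier 1 from state s, with t(Tier 1) = 0. Conditioning on the first transfer:
t(Escalated) = 1 + 0.45·t(Escalated)
Solving: t(Escalated) = 1.8182.
Expected transfers from Escalated to Tier 1: 1.8182.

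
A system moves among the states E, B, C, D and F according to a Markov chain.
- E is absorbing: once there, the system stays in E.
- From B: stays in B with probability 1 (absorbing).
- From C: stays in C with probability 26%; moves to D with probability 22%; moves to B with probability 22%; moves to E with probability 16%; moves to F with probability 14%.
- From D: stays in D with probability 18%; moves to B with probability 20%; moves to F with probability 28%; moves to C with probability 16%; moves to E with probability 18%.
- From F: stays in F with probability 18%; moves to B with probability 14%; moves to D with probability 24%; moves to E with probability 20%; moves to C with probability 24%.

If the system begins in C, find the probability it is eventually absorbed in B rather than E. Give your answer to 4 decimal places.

0.5404

Let h(s) be the probability of absorption at B starting from transient state s. Then h(B) = 1 and h(E) = 0. By first-step analysis:
h(C) = 0.16·0 + 0.22·1 + 0.26·h(C) + 0.22·h(D) + 0.14·h(F)
h(D) = 0.18·0 + 0.2·1 + 0.16·h(C) + 0.18·h(D) + 0.28·h(F)
h(F) = 0.2·0 + 0.14·1 + 0.24·h(C) + 0.24·h(D) + 0.18·h(F)
Solving: h(C) = 0.5404, h(D) = 0.5129, h(F) = 0.4790.
Starting from C, the probability is 0.5404.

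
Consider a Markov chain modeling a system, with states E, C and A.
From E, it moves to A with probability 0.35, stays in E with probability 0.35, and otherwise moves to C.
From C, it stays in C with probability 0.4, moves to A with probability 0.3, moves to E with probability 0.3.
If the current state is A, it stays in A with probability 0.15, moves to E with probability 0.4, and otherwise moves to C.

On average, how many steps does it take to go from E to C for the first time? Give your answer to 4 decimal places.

2.9091

Let t(s) be the expected number of steps to first reach C from state s, with t(C) = 0. Conditioning on the first step:
t(E) = 1 + 0.35·t(E) + 0.35·t(A)
t(A) = 1 + 0.4·t(E) + 0.15·t(A)
Solving: t(E) = 2.9091, t(A) = 2.5455.
Expected steps from E to C: 2.9091.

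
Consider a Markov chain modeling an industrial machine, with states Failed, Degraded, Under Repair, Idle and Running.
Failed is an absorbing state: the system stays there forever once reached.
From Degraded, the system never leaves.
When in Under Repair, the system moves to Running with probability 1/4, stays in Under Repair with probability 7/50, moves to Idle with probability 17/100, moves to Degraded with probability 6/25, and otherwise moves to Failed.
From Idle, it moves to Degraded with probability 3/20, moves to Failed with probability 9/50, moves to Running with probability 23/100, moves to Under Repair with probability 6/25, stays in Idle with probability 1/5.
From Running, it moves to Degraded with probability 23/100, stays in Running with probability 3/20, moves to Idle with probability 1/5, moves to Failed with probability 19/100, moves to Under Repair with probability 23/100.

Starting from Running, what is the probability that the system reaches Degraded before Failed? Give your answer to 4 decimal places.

0.5325

Let h(s) be the probability of absorption at Degraded starting from transient state s. Then h(Degraded) = 1 and h(Failed) = 0. By first-step analysis:
h(Under Repair) = 0.2·0 + 0.24·1 + 0.14·h(Under Repair) + 0.17·h(Idle) + 0.25·h(Running)
h(Idle) = 0.18·0 + 0.15·1 + 0.24·h(Under Repair) + 0.2·h(Idle) + 0.23·h(Running)
h(Running) = 0.19·0 + 0.23·1 + 0.23·h(Under Repair) + 0.2·h(Idle) + 0.15·h(Running)
Solving: h(Under Repair) = 0.5328, h(Idle) = 0.5004, h(Running) = 0.5325.
Starting from Running, the probability is 0.5325.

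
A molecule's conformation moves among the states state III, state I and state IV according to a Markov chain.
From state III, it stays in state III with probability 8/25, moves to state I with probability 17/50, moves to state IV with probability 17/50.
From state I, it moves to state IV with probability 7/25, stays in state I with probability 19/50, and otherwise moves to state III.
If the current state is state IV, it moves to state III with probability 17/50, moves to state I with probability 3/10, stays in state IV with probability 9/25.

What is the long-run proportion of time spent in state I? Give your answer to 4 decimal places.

0.3406

Let the stationary distribution be π with π = πP and π_1 + π_2 + π_3 = 1.
π_1 = 0.32·π_1 + 0.34·π_2 + 0.34·π_3
π_2 = 0.34·π_1 + 0.38·π_2 + 0.3·π_3
Solving with the normalization constraint gives π = (0.3333, 0.3406, 0.3261).
So the stationary probability of state I is 0.3406.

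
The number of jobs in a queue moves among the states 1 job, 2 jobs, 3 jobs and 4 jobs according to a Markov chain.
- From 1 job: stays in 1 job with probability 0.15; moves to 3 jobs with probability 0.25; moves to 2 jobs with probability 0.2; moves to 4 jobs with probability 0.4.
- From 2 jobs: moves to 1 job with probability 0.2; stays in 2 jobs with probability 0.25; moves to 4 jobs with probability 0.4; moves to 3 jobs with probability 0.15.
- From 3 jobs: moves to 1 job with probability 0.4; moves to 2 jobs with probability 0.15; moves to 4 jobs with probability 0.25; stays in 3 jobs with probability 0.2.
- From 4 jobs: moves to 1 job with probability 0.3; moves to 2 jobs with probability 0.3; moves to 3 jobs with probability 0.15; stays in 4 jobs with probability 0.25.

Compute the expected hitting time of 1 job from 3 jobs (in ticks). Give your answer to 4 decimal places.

3.0390

Let t(s) be the expected number of ticks to first reach 1 job from state s, with t(1 job) = 0. Conditioning on the first tick:
t(2 jobs) = 1 + 0.25·t(2 jobs) + 0.15·t(3 jobs) + 0.4·t(4 jobs)
t(3 jobs) = 1 + 0.15·t(2 jobs) + 0.2·t(3 jobs) + 0.25·t(4 jobs)
t(4 jobs) = 1 + 0.3·t(2 jobs) + 0.15·t(3 jobs) + 0.25·t(4 jobs)
Solving: t(2 jobs) = 3.7835, t(3 jobs) = 3.0390, t(4 jobs) = 3.4545.
Expected ticks from 3 jobs to 1 job: 3.0390.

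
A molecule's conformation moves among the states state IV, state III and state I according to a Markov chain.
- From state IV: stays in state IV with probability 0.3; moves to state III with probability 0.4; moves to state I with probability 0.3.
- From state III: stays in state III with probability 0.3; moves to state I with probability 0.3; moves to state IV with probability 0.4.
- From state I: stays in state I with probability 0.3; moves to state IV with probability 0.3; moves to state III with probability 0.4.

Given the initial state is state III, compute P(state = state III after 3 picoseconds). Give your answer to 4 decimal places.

Propagate the distribution vector 3 picoseconds from state III.
After 0 picoseconds: (0.0000, 1.0000, 0.0000)
After 1 picosecond: (0.4000, 0.3000, 0.3000)
After 2 picoseconds: (0.3300, 0.3700, 0.3000)
After 3 picoseconds: (0.3370, 0.3630, 0.3000)
P(in state III after 3 picoseconds) = 0.3630

0.3630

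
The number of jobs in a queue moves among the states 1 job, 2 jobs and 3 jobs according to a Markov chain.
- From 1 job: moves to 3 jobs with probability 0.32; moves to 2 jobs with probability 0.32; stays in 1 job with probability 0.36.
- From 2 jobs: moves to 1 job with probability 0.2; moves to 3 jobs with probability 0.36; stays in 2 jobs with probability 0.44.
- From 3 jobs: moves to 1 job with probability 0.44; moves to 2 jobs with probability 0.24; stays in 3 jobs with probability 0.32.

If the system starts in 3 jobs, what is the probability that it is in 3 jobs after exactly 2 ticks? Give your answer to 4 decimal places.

0.3296

Sum over the intermediate state after 1 tick:
P = P(3 jobs→1 job)·P(1 job→3 jobs) + P(3 jobs→2 jobs)·P(2 jobs→3 jobs) + P(3 jobs→3 jobs)·P(3 jobs→3 jobs)
  = 0.44×0.32 + 0.24×0.36 + 0.32×0.32
  = 0.1408 + 0.0864 + 0.1024 = 0.3296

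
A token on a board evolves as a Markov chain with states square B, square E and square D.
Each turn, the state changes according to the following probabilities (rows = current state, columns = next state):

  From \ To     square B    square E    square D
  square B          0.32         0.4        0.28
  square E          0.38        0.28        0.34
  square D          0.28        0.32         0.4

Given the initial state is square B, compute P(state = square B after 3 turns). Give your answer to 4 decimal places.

Propagate the distribution vector 3 turns from square B.
After 0 turns: (1.0000, 0.0000, 0.0000)
After 1 turn: (0.3200, 0.4000, 0.2800)
After 2 turns: (0.3328, 0.3296, 0.3376)
After 3 turns: (0.3263, 0.3334, 0.3403)
P(in square B after 3 turns) = 0.3263

0.3263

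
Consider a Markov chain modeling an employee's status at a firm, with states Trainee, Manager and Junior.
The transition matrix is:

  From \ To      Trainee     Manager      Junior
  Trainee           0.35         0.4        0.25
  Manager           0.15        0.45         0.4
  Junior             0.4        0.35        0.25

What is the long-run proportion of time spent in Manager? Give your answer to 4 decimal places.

Let the stationary distribution be π with π = πP and π_1 + π_2 + π_3 = 1.
π_1 = 0.35·π_1 + 0.15·π_2 + 0.4·π_3
π_2 = 0.4·π_1 + 0.45·π_2 + 0.35·π_3
Solving with the normalization constraint gives π = (0.2846, 0.4047, 0.3107).
So the stationary probability of Manager is 0.4047.

0.4047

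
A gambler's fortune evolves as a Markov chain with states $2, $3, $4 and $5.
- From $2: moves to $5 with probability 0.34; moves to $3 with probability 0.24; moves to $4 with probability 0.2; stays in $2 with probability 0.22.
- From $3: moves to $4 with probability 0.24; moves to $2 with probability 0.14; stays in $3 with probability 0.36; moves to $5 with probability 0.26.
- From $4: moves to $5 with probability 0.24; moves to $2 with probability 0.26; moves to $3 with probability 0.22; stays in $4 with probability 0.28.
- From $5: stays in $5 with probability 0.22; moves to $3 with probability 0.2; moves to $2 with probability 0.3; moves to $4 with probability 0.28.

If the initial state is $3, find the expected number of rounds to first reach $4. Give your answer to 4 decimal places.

4.1207

Let t(s) be the expected number of rounds to first reach $4 from state s, with t($4) = 0. Conditioning on the first round:
t($2) = 1 + 0.22·t($2) + 0.24·t($3) + 0.34·t($5)
t($3) = 1 + 0.14·t($2) + 0.36·t($3) + 0.26·t($5)
t($5) = 1 + 0.3·t($2) + 0.2·t($3) + 0.22·t($5)
Solving: t($2) = 4.2883, t($3) = 4.1207, t($5) = 3.9880.
Expected rounds from $3 to $4: 4.1207.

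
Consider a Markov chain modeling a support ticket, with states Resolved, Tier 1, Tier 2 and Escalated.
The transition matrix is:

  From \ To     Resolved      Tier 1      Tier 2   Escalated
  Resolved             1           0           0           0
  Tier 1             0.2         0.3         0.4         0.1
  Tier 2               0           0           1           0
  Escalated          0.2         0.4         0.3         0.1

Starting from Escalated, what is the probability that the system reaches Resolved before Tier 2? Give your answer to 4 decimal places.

Let h(s) be the probability of absorption at Resolved starting from transient state s. Then h(Resolved) = 1 and h(Tier 2) = 0. By first-step analysis:
h(Tier 1) = 0.2·1 + 0.3·h(Tier 1) + 0.4·0 + 0.1·h(Escalated)
h(Escalated) = 0.2·1 + 0.4·h(Tier 1) + 0.3·0 + 0.1·h(Escalated)
Solving: h(Tier 1) = 0.3390, h(Escalated) = 0.3729.
Starting from Escalated, the probability is 0.3729.

0.3729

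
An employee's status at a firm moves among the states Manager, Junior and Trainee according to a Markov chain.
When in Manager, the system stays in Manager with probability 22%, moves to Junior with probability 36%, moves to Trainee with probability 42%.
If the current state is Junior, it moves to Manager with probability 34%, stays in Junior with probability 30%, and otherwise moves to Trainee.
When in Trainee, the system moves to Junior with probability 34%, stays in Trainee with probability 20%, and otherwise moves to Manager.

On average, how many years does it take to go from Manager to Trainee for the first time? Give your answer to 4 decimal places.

Let t(s) be the expected number of years to first reach Trainee from state s, with t(Trainee) = 0. Conditioning on the first year:
t(Manager) = 1 + 0.22·t(Manager) + 0.36·t(Junior)
t(Junior) = 1 + 0.34·t(Manager) + 0.3·t(Junior)
Solving: t(Manager) = 2.5024, t(Junior) = 2.6440.
Expected years from Manager to Trainee: 2.5024.

2.5024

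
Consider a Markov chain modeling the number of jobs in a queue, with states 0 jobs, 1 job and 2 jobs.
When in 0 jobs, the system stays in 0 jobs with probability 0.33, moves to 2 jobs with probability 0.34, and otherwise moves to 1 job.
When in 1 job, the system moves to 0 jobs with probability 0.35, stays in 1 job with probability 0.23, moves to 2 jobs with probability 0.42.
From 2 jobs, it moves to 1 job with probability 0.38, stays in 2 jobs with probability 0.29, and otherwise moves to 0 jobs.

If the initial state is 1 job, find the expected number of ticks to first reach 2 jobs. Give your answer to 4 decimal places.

Let t(s) be the expected number of ticks to first reach 2 jobs from state s, with t(2 jobs) = 0. Conditioning on the first tick:
t(0 jobs) = 1 + 0.33·t(0 jobs) + 0.33·t(1 job)
t(1 job) = 1 + 0.35·t(0 jobs) + 0.23·t(1 job)
Solving: t(0 jobs) = 2.7473, t(1 job) = 2.5475.
Expected ticks from 1 job to 2 jobs: 2.5475.

2.5475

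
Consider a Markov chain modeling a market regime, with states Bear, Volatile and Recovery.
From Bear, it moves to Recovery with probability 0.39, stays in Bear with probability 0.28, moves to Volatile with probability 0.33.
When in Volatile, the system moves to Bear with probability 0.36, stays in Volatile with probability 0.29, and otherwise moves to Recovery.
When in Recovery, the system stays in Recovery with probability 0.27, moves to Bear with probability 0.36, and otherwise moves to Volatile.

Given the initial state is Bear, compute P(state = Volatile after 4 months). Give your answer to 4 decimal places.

Propagate the distribution vector 4 months from Bear.
After 0 months: (1.0000, 0.0000, 0.0000)
After 1 month: (0.2800, 0.3300, 0.3900)
After 2 months: (0.3376, 0.3324, 0.3300)
After 3 months: (0.3330, 0.3299, 0.3371)
After 4 months: (0.3334, 0.3303, 0.3364)
P(in Volatile after 4 months) = 0.3303

0.3303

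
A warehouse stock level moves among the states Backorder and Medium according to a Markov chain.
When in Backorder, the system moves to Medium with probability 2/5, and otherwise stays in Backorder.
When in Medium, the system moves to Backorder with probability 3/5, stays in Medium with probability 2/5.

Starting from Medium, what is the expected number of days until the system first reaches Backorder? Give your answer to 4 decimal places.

1.6667

Let t(s) be the expected number of days to first reach Backorder from state s, with t(Backorder) = 0. Conditioning on the first day:
t(Medium) = 1 + 0.4·t(Medium)
Solving: t(Medium) = 1.6667.
Expected days from Medium to Backorder: 1.6667.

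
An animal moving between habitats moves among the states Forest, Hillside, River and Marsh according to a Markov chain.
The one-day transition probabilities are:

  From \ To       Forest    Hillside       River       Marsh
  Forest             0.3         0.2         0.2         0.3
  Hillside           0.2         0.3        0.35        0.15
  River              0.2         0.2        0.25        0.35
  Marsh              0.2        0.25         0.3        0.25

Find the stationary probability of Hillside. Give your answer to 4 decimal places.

0.2369

Let the stationary distribution be π with π = πP and π_1 + π_2 + π_3 + π_4 = 1.
π_1 = 0.3·π_1 + 0.2·π_2 + 0.2·π_3 + 0.2·π_4
π_2 = 0.2·π_1 + 0.3·π_2 + 0.2·π_3 + 0.25·π_4
π_3 = 0.2·π_1 + 0.35·π_2 + 0.25·π_3 + 0.3·π_4
Solving with the normalization constraint gives π = (0.2222, 0.2369, 0.2758, 0.2650).
So the stationary probability of Hillside is 0.2369.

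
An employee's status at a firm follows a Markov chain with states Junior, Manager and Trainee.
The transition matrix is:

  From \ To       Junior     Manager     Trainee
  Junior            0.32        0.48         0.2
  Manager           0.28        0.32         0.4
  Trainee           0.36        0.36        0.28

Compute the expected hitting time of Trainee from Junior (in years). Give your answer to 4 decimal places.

3.5366

Let t(s) be the expected number of years to first reach Trainee from state s, with t(Trainee) = 0. Conditioning on the first year:
t(Junior) = 1 + 0.32·t(Junior) + 0.48·t(Manager)
t(Manager) = 1 + 0.28·t(Junior) + 0.32·t(Manager)
Solving: t(Junior) = 3.5366, t(Manager) = 2.9268.
Expected years from Junior to Trainee: 3.5366.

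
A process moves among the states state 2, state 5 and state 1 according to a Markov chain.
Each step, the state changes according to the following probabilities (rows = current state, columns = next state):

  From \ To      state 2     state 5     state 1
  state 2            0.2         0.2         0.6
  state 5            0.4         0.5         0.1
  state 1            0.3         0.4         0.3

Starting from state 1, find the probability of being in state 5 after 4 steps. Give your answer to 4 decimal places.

Propagate the distribution vector 4 steps from state 1.
After 0 steps: (0.0000, 0.0000, 1.0000)
After 1 step: (0.3000, 0.4000, 0.3000)
After 2 steps: (0.3100, 0.3800, 0.3100)
After 3 steps: (0.3070, 0.3760, 0.3170)
After 4 steps: (0.3069, 0.3762, 0.3169)
P(in state 5 after 4 steps) = 0.3762

0.3762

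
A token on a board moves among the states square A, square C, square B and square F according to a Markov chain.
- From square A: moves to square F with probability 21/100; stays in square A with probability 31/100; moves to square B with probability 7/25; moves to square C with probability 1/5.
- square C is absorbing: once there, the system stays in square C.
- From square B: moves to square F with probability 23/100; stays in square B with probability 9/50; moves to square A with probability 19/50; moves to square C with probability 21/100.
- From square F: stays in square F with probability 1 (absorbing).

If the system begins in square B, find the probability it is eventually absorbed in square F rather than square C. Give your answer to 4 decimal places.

Let h(s) be the probability of absorption at square F starting from transient state s. Then h(square F) = 1 and h(square C) = 0. By first-step analysis:
h(square A) = 0.31·h(square A) + 0.2·0 + 0.28·h(square B) + 0.21·1
h(square B) = 0.38·h(square A) + 0.21·0 + 0.18·h(square B) + 0.23·1
Solving: h(square A) = 0.5150, h(square B) = 0.5192.
Starting from square B, the probability is 0.5192.

0.5192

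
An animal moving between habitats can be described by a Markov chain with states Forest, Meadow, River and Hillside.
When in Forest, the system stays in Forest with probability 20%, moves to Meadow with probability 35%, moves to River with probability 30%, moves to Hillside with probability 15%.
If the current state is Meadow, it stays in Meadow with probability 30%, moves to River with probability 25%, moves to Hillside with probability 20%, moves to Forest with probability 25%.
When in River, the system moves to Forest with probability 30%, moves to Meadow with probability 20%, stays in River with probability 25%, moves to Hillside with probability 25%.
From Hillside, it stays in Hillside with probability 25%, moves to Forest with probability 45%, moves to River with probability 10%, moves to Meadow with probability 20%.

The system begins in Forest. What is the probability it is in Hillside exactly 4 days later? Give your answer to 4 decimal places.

0.2075

Propagate the distribution vector 4 days from Forest.
After 0 days: (1.0000, 0.0000, 0.0000, 0.0000)
After 1 day: (0.2000, 0.3500, 0.3000, 0.1500)
After 2 days: (0.2850, 0.2650, 0.2375, 0.2125)
After 3 days: (0.2901, 0.2693, 0.2324, 0.2083)
After 4 days: (0.2888, 0.2704, 0.2333, 0.2075)
P(in Hillside after 4 days) = 0.2075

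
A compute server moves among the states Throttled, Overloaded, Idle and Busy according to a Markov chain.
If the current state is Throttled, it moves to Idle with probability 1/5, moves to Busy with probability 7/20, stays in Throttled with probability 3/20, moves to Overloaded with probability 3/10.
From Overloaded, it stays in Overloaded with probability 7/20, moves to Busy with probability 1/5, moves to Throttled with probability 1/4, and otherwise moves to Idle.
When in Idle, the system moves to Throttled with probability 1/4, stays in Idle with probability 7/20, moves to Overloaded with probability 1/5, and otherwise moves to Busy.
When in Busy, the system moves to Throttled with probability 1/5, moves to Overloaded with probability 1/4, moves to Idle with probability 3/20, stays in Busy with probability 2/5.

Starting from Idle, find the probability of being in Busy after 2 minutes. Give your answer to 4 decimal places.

0.2775

Propagate the distribution vector 2 minutes from Idle.
After 0 minutes: (0.0000, 0.0000, 1.0000, 0.0000)
After 1 minute: (0.2500, 0.2000, 0.3500, 0.2000)
After 2 minutes: (0.2150, 0.2650, 0.2425, 0.2775)
P(in Busy after 2 minutes) = 0.2775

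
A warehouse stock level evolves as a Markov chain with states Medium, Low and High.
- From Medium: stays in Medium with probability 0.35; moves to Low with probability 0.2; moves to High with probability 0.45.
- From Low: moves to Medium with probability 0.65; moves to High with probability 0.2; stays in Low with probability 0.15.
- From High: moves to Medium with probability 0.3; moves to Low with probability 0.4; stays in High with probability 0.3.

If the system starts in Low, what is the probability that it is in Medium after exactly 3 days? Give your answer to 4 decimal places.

Propagate the distribution vector 3 days from Low.
After 0 days: (0.0000, 1.0000, 0.0000)
After 1 day: (0.6500, 0.1500, 0.2000)
After 2 days: (0.3850, 0.2325, 0.3825)
After 3 days: (0.4006, 0.2649, 0.3345)
P(in Medium after 3 days) = 0.4006

0.4006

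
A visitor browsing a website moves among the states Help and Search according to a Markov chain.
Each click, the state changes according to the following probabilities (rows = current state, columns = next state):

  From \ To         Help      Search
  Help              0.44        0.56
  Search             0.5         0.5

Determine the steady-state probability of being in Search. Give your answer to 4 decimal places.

Let the stationary distribution be π with π = πP and π_1 + π_2 = 1.
π_1 = 0.44·π_1 + 0.5·π_2
Solving with the normalization constraint gives π = (0.4717, 0.5283).
So the stationary probability of Search is 0.5283.

0.5283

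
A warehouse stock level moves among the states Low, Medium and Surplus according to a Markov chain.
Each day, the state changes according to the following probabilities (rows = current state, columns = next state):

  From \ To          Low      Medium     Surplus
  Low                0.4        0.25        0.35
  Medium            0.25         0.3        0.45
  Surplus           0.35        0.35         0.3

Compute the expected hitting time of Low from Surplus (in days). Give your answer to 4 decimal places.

Let t(s) be the expected number of days to first reach Low from state s, with t(Low) = 0. Conditioning on the first day:
t(Medium) = 1 + 0.3·t(Medium) + 0.45·t(Surplus)
t(Surplus) = 1 + 0.35·t(Medium) + 0.3·t(Surplus)
Solving: t(Medium) = 3.4586, t(Surplus) = 3.1579.
Expected days from Surplus to Low: 3.1579.

3.1579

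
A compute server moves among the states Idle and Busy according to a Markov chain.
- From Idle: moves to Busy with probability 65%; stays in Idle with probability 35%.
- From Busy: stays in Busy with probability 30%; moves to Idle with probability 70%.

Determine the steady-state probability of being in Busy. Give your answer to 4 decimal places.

0.4815

Let the stationary distribution be π with π = πP and π_1 + π_2 = 1.
π_1 = 0.35·π_1 + 0.7·π_2
Solving with the normalization constraint gives π = (0.5185, 0.4815).
So the stationary probability of Busy is 0.4815.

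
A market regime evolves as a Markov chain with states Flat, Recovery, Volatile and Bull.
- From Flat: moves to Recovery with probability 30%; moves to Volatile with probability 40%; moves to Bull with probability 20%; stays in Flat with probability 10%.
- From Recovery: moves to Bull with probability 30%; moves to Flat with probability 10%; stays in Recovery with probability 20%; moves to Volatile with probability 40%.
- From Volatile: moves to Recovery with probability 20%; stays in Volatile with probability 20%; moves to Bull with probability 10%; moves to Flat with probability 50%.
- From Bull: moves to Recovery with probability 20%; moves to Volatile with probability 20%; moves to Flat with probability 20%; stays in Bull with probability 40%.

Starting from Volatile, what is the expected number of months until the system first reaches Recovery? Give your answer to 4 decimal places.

4.3162

Let t(s) be the expected number of months to first reach Recovery from state s, with t(Recovery) = 0. Conditioning on the first month:
t(Flat) = 1 + 0.1·t(Flat) + 0.4·t(Volatile) + 0.2·t(Bull)
t(Volatile) = 1 + 0.5·t(Flat) + 0.2·t(Volatile) + 0.1·t(Bull)
t(Bull) = 1 + 0.2·t(Flat) + 0.2·t(Volatile) + 0.4·t(Bull)
Solving: t(Flat) = 4.0171, t(Volatile) = 4.3162, t(Bull) = 4.4444.
Expected months from Volatile to Recovery: 4.3162.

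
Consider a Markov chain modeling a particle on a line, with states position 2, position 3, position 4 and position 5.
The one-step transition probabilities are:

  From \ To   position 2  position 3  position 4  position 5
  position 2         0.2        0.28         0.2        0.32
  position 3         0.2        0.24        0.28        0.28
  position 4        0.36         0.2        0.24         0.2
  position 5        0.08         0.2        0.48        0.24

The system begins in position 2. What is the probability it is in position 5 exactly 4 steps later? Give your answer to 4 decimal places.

0.2544

Propagate the distribution vector 4 steps from position 2.
After 0 steps: (1.0000, 0.0000, 0.0000, 0.0000)
After 1 step: (0.2000, 0.2800, 0.2000, 0.3200)
After 2 steps: (0.1936, 0.2272, 0.3200, 0.2592)
After 3 steps: (0.2201, 0.2246, 0.3036, 0.2518)
After 4 steps: (0.2184, 0.2266, 0.3006, 0.2544)
P(in position 5 after 4 steps) = 0.2544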